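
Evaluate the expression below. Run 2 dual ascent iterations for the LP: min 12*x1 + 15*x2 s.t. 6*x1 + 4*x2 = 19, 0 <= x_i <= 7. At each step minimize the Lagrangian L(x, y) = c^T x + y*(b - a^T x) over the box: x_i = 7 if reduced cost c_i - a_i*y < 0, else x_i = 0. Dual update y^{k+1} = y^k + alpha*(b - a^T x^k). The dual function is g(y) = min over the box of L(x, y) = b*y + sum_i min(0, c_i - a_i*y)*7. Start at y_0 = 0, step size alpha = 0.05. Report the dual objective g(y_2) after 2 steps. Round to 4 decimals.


Dual ascent for LP: min 12*x1 + 15*x2, 6*x1 + 4*x2 = 19, 0 <= x_i <= 7
Step 1: y^k = 0.0, reduced costs: (12.0, 15.0)
  x^k = (0.0, 0.0), subgradient = b - a^T x = 19.0
  y^{k+1} = 0.0 + 0.05*19.0 = 0.95
Step 2: y^k = 0.95, reduced costs: (6.3, 11.2)
  x^k = (0.0, 0.0), subgradient = b - a^T x = 19.0
  y^{k+1} = 0.95 + 0.05*19.0 = 1.9
Dual objective at y_2 = 1.9: reduced costs (0.6, 7.4), box minimizer x = (0.0, 0.0)
g(y_2) = b*y + (c1 - a1*y)*x1 + (c2 - a2*y)*x2 = 19*1.9 + 0.6*0.0 + 7.4*0.0 = 36.1 + 0.0 + 0.0 = 36.1


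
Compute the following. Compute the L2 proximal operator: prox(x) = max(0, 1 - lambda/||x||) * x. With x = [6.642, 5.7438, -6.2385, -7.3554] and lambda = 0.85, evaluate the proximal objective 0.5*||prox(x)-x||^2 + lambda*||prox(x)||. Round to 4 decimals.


Step 1: Compute ||x||.
||x|| = 13.0433
Step 2: Compute scaling factor.
scale = max(0, 1 - 0.85/13.0433) = 0.9348
Step 3: prox(x) = [6.2092, 5.3695, -5.832, -6.8761]
||prox(x)|| = 12.1933
Step 4: Proximal objective.
0.5*||prox-x||^2 = 0.3613
lambda*||prox|| = 10.3643
Total = 10.7256


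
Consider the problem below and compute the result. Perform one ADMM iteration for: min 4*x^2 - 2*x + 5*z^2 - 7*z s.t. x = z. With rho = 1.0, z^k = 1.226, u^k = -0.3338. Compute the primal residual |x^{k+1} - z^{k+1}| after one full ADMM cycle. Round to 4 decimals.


ADMM iteration with rho = 1.0, z^k = 1.226, u^k = -0.3338
Step 1: x-update.
Minimize 4*x^2 - 2*x + (1.0/2)*(x - 1.226 - 0.3338)^2
FOC: (2*4 + 1.0)*x = 2 + 1.0*(1.226 + 0.3338)
x^{k+1} = 0.3955
Step 2: z-update.
Minimize 5*z^2 - 7*z + (1.0/2)*(0.3955 - z - 0.3338)^2
FOC: (2*5 + 1.0)*z = 7 + 1.0*(0.3955 - 0.3338)
z^{k+1} = 0.642
Step 3: u-update.
u^{k+1} = -0.3338 + 0.3955 - 0.642 = -0.5802
Step 4: Primal residual = |0.3955 - 0.642| = 0.2464


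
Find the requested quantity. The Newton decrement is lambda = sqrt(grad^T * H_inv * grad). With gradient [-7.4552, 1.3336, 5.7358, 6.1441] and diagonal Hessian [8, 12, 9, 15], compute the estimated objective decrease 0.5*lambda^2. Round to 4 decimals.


Step 1: H is diagonal, so H^(-1) * g = [-0.9319, 0.1111, 0.6373, 0.4096].
Step 2: g^T H^(-1) g = sum_i g_i^2 / H_ii
  = (-7.4552)^2/8 + (1.3336)^2/12 + (5.7358)^2/9 + (6.1441)^2/15
  = 6.9475 + 0.1482 + 3.6555 + 2.5167 = 13.2679
Step 3: Objective decrease = 0.5 * g^T H^(-1) g = 6.6339


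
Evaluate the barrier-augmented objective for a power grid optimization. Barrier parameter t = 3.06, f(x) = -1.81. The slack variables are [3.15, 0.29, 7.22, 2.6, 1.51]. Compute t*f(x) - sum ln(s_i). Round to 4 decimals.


Step 1: Compute log-barrier.
ln values: [1.1474, -1.2379, 1.9769, 0.9555, 0.4121]
phi = -(1.1474 - 1.2379 + 1.9769 + 0.9555 + 0.4121) = -3.254
Step 2: Compute augmented objective.
t*f(x) = 3.06*-1.81 = -5.5386
Total = -5.5386 - 3.254 = -8.7926


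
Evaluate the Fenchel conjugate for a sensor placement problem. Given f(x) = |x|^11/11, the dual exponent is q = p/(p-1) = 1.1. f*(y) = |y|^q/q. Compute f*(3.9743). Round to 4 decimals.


The conjugate exponent q satisfies 1/p + 1/q = 1.
p = 11, so q = 11/(11 - 1) = 1.1
|y|^q = 3.9743^1.1 = 4.5623
f*(3.9743) = 4.5623 / 1.1 = 4.1476


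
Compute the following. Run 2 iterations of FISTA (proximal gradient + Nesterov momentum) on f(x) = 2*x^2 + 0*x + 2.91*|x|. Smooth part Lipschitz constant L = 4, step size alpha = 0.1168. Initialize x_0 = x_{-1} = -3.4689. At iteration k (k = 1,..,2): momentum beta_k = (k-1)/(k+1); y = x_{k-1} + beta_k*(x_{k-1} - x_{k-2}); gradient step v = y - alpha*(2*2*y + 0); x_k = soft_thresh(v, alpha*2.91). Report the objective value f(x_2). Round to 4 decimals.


FISTA on f(x) = 2*x^2 + 0*x + 2.91*|x|
L = 4, alpha = 0.1168
Iteration 1: beta = 0.0, y = -3.4689 + 0.0*(-3.4689 + 3.4689) = -3.4689
  grad(y) = -13.8756, v = y - alpha*grad = -1.8482
  prox(v) = soft_thresh(-1.8482, 0.3399) = -1.5083
Iteration 2: beta = 0.3333, y = -1.5083 + 0.3333*(-1.5083 + 3.4689) = -0.8548
  grad(y) = -3.4193, v = y - alpha*grad = -0.4554
  prox(v) = soft_thresh(-0.4554, 0.3399) = -0.1156
f(x_2) = 2*(-0.1156)^2 + 0*(-0.1156) + 2.91*|-0.1156| = 0.363


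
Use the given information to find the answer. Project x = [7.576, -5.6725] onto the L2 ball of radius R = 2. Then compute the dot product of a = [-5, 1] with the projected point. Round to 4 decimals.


Step 1: Compute ||x|| (intermediates to 6 decimals).
||x|| = sqrt(7.576^2 + (-5.6725)^2) = 9.464303
Step 2: Project.
Since ||x|| > R, scale = R/||x|| = 2/9.464303 = 0.21132, proj(x) = scale * x
proj(x) = [1.60096, -1.198713]
Step 3: Dot product.
a^T * proj(x) = -5*1.60096 + 1*(-1.198713) = -9.2035


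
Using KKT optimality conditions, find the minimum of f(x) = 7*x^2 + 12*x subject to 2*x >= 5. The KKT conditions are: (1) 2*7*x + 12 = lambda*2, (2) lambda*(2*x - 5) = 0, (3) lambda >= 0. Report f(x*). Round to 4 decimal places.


Step 1: Try lambda = 0 (constraint inactive).
x_unc = -12/(2*7) = -0.8571
Check: 2*-0.8571 = -1.7142 < 5 -- violated!
Step 2: Constraint must be active: 2*x = 5
x* = 5/2 = 2.5
lambda = (2*7*2.5 + 12)/2 = 23.5
Step 3: Compute optimal value.
f(x*) = 7*2.5^2 + 12*2.5 = 73.75


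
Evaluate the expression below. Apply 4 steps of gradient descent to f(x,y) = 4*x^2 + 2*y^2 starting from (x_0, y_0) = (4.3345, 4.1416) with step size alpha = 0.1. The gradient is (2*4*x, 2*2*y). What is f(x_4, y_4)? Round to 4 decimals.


Gradient descent on f(x,y) = 4*x^2 + 2*y^2.
Starting point: (4.3345, 4.1416), alpha = 0.1
Step 1: grad_x = 2*4*4.3345 = 34.676, grad_y = 2*2*4.1416 = 16.5664
  x_1 = 4.3345 - 0.1*34.676 = 0.8669
  y_1 = 4.1416 - 0.1*16.5664 = 2.485
Step 2: grad_x = 2*4*0.8669 = 6.9352, grad_y = 2*2*2.485 = 9.9398
  x_2 = 0.8669 - 0.1*6.9352 = 0.1734
  y_2 = 2.485 - 0.1*9.9398 = 1.491
Step 3: grad_x = 2*4*0.1734 = 1.387, grad_y = 2*2*1.491 = 5.9639
  x_3 = 0.1734 - 0.1*1.387 = 0.0347
  y_3 = 1.491 - 0.1*5.9639 = 0.8946
Step 4: grad_x = 2*4*0.0347 = 0.2774, grad_y = 2*2*0.8946 = 3.5783
  x_4 = 0.0347 - 0.1*0.2774 = 0.0069
  y_4 = 0.8946 - 0.1*3.5783 = 0.5368
f(0.0069, 0.5368) = 4*0.0069^2 + 2*0.5368^2 = 0.5764


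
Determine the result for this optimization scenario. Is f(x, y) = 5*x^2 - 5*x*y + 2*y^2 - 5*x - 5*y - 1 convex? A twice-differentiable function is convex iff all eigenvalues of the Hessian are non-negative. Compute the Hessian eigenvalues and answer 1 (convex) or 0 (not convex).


The Hessian of f(x,y) = 5*x^2 - 5*x*y + 2*y^2 - 5*x - 5*y - 1 is:
H = [[10, -5], [-5, 4]]
Trace = 10 + 4 = 14
Determinant = 10*4 - (-5)^2 = 15
Discriminant = (14)^2 - 4*15 = 136.0
Eigenvalues: lambda_1 = 1.169, lambda_2 = 12.831
The function is convex.

1


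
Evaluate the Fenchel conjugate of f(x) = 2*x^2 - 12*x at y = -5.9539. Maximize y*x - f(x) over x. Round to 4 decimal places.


f*(y) = sup_x {y*x - a*x^2 - b*x} = sup_x {(y-b)*x - a*x^2}
FOC: (y - b) - 2a*x = 0 => x* = (y - b)/(2a)
x* = (-5.9539 + 12)/(2*2) = 1.5115
f*(-5.9539) = (y-b)^2/(4a) = (-5.9539 + 12)^2/(4*2)
= 36.5553/8 = 4.5694


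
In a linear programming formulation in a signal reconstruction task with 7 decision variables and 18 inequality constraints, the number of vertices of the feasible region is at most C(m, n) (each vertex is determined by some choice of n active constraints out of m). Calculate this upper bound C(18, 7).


Each vertex corresponds to some choice of n active constraints out of m, so the number of vertices is at most C(m, n) = m! / (n!(m-n)!).
m = 18, n = 7
Numerator: 18 * 17 * 16 * 15 * 14 * 13 * 12
Denominator: 7! = 5040
C(18, 7) = 31824


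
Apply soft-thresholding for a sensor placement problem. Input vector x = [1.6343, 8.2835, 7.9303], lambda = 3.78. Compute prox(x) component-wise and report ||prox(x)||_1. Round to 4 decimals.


Soft-thresholding with lambda = 3.78:
prox(1.6343) = sign(1.6343)*max(|1.6343| - 3.78, 0) = 0.0
prox(8.2835) = sign(8.2835)*max(|8.2835| - 3.78, 0) = 4.5035
prox(7.9303) = sign(7.9303)*max(|7.9303| - 3.78, 0) = 4.1503
prox(x) = [0.0, 4.5035, 4.1503]
||prox(x)||_1 = 0.0 + 4.5035 + 4.1503 = 8.6538


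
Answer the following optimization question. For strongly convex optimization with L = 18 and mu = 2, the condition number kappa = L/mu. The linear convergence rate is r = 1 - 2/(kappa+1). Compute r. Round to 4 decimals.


Step 1: Compute the condition number.
kappa = L/mu = 18/2 = 9.0
Step 2: Compute the convergence rate.
r = 1 - 2/(kappa + 1) = 1 - 2*mu/(L + mu) = (L - mu)/(L + mu) = 16/20 = 0.8


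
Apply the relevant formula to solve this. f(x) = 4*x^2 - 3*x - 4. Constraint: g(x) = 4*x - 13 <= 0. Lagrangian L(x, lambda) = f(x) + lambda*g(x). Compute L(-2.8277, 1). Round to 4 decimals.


Step 1: Evaluate f(x).
f(-2.8277) = 4*(-2.8277)^2 - 3*(-2.8277) - 4 = 36.4666
Step 2: Evaluate g(x).
g(-2.8277) = 4*-2.8277 - 13 = -24.3108
Step 3: Compute Lagrangian.
L = 36.4666 + 1*-24.3108 = 12.1558


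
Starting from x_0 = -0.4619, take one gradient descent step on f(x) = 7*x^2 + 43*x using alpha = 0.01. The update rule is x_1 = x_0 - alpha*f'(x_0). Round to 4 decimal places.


We compute the gradient at x_0 and apply the update.
f'(x) = 14*x + 43
f'(-0.4619) = 14*-0.4619 + 43 = 36.5334
x_1 = -0.4619 - 0.01*36.5334 = -0.8272


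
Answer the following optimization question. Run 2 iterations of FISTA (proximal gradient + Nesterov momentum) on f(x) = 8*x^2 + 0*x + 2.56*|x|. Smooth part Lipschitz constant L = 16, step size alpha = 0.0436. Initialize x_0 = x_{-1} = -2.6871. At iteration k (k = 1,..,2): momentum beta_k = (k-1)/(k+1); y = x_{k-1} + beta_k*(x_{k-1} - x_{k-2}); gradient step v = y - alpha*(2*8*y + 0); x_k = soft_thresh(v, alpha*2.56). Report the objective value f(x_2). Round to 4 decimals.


FISTA on f(x) = 8*x^2 + 0*x + 2.56*|x|
L = 16, alpha = 0.0436
Iteration 1: beta = 0.0, y = -2.6871 + 0.0*(-2.6871 + 2.6871) = -2.6871
  grad(y) = -42.9936, v = y - alpha*grad = -0.8126
  prox(v) = soft_thresh(-0.8126, 0.1116) = -0.701
Iteration 2: beta = 0.3333, y = -0.701 + 0.3333*(-0.701 + 2.6871) = -0.0389
  grad(y) = -0.6227, v = y - alpha*grad = -0.0118
  prox(v) = soft_thresh(-0.0118, 0.1116) = 0.0
f(x_2) = 8*0.0^2 + 0*0.0 + 2.56*|0.0| = 0.0


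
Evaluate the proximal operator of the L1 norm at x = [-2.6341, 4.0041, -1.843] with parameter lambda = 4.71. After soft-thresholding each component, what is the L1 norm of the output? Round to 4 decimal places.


Soft-thresholding with lambda = 4.71:
prox(-2.6341) = sign(-2.6341)*max(|-2.6341| - 4.71, 0) = 0.0
prox(4.0041) = sign(4.0041)*max(|4.0041| - 4.71, 0) = 0.0
prox(-1.843) = sign(-1.843)*max(|-1.843| - 4.71, 0) = 0.0
prox(x) = [0.0, 0.0, 0.0]
||prox(x)||_1 = 0.0 + 0.0 + 0.0 = 0.0


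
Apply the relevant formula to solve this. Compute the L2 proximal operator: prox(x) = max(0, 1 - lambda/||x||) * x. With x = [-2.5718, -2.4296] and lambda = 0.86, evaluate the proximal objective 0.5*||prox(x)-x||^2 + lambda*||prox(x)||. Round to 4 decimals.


Step 1: Compute ||x||.
||x|| = 3.538
Step 2: Compute scaling factor.
scale = max(0, 1 - 0.86/3.538) = 0.7569
Step 3: prox(x) = [-1.9467, -1.839]
||prox(x)|| = 2.678
Step 4: Proximal objective.
0.5*||prox-x||^2 = 0.3698
lambda*||prox|| = 2.3031
Total = 2.6728


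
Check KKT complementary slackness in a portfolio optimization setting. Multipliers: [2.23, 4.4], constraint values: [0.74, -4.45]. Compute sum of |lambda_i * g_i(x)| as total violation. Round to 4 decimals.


KKT complementary slackness check:
lambda_1 * g_1 = 2.23 * 0.74 = 1.6502
lambda_2 * g_2 = 4.4 * -4.45 = -19.58
Total violation = 1.6502 + 19.58 = 21.2302


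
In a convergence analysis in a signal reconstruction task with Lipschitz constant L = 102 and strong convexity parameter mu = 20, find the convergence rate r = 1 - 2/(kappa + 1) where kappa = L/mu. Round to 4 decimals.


Step 1: Compute the condition number.
kappa = L/mu = 102/20 = 5.1
Step 2: Compute the convergence rate.
r = 1 - 2/(kappa + 1) = 1 - 2*mu/(L + mu) = (L - mu)/(L + mu) = 82/122 = 0.6721


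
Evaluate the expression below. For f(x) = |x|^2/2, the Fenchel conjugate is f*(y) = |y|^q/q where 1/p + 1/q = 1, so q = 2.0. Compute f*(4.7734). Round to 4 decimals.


The conjugate exponent q satisfies 1/p + 1/q = 1.
p = 2, so q = 2/(2 - 1) = 2.0
|y|^q = 4.7734^2.0 = 22.7853
f*(4.7734) = 22.7853 / 2.0 = 11.3927


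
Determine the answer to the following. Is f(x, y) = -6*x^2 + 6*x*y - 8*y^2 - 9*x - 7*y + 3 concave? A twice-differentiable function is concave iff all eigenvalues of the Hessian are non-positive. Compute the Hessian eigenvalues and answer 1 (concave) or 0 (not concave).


The Hessian of f(x,y) = -6*x^2 + 6*x*y - 8*y^2 - 9*x - 7*y + 3 is:
H = [[-12, 6], [6, -16]]
Trace = -12 - 16 = -28
Determinant = -12*-16 - (6)^2 = 156
Discriminant = (-28)^2 - 4*156 = 160.0
Eigenvalues: lambda_1 = -20.3246, lambda_2 = -7.6754
The function is concave.

1


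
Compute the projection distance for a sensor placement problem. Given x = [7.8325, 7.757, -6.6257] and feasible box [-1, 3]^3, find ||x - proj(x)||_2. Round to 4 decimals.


Project each component onto [-1, 3].
clip(7.8325) = 3.0, clip(7.757) = 3.0, clip(-6.6257) = -1.0
Projection = [3.0, 3.0, -1.0]
Squared diffs: [23.3531, 22.629, 31.6485]
Distance = sqrt(77.6306) = 8.8108


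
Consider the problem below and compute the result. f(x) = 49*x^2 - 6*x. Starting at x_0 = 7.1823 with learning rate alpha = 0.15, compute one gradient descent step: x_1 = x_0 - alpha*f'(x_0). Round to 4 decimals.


We compute the gradient at x_0 and apply the update.
f'(x) = 98*x - 6
f'(7.1823) = 98*7.1823 - 6 = 697.8654
x_1 = 7.1823 - 0.15*697.8654 = -97.4975


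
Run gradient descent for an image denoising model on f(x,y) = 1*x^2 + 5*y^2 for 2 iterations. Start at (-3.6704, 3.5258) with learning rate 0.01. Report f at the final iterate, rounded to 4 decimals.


Gradient descent on f(x,y) = 1*x^2 + 5*y^2.
Starting point: (-3.6704, 3.5258), alpha = 0.01
Step 1: grad_x = 2*1*-3.6704 = -7.3408, grad_y = 2*5*3.5258 = 35.258
  x_1 = -3.6704 - 0.01*-7.3408 = -3.597
  y_1 = 3.5258 - 0.01*35.258 = 3.1732
Step 2: grad_x = 2*1*-3.597 = -7.194, grad_y = 2*5*3.1732 = 31.7322
  x_2 = -3.597 - 0.01*-7.194 = -3.5251
  y_2 = 3.1732 - 0.01*31.7322 = 2.8559
f(-3.5251, 2.8559) = 1*(-3.5251)^2 + 5*2.8559^2 = 53.2068


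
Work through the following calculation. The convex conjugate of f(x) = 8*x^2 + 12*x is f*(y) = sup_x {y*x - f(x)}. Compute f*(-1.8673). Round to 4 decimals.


f*(y) = sup_x {y*x - a*x^2 - b*x} = sup_x {(y-b)*x - a*x^2}
FOC: (y - b) - 2a*x = 0 => x* = (y - b)/(2a)
x* = (-1.8673 - 12)/(2*8) = -0.8667
f*(-1.8673) = (y-b)^2/(4a) = (-1.8673 - 12)^2/(4*8)
= 192.302/32 = 6.0094


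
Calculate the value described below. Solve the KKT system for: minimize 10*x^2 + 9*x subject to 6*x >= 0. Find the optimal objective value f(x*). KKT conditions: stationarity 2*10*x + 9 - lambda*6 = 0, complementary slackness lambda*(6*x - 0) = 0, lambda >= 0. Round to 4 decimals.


Step 1: Try lambda = 0 (constraint inactive).
x_unc = -9/(2*10) = -0.45
Check: 6*-0.45 = -2.7 < 0 -- violated!
Step 2: Constraint must be active: 6*x = 0
x* = 0/6 = 0.0
lambda = (2*10*0.0 + 9)/6 = 1.5
Step 3: Compute optimal value.
f(x*) = 10*0.0^2 + 9*0.0 = 0.0


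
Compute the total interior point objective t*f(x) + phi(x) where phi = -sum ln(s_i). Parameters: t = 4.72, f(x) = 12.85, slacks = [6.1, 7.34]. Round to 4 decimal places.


Step 1: Compute log-barrier.
ln values: [1.8083, 1.9933]
phi = -(1.8083 + 1.9933) = -3.8016
Step 2: Compute augmented objective.
t*f(x) = 4.72*12.85 = 60.652
Total = 60.652 - 3.8016 = 56.8504


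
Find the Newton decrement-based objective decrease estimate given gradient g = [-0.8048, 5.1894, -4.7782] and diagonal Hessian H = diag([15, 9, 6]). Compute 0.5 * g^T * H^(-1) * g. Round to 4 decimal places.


Step 1: H is diagonal, so H^(-1) * g = [-0.0537, 0.5766, -0.7964].
Step 2: g^T H^(-1) g = sum_i g_i^2 / H_ii
  = (-0.8048)^2/15 + (5.1894)^2/9 + (-4.7782)^2/6
  = 0.0432 + 2.9922 + 3.8052 = 6.8406
Step 3: Objective decrease = 0.5 * g^T H^(-1) g = 3.4203


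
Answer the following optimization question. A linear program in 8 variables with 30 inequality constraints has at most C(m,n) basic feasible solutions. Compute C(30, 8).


Each vertex corresponds to some choice of n active constraints out of m, so the number of vertices is at most C(m, n) = m! / (n!(m-n)!).
m = 30, n = 8
Numerator: 30 * 29 * 28 * 27 * 26 * 25 * 24 * 23
Denominator: 8! = 40320
C(30, 8) = 5852925


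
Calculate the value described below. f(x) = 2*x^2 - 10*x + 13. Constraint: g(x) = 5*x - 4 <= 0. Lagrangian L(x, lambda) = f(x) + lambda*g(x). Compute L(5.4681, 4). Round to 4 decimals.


Step 1: Evaluate f(x).
f(5.4681) = 2*5.4681^2 - 10*5.4681 + 13 = 18.1192
Step 2: Evaluate g(x).
g(5.4681) = 5*5.4681 - 4 = 23.3405
Step 3: Compute Lagrangian.
L = 18.1192 + 4*23.3405 = 111.4812


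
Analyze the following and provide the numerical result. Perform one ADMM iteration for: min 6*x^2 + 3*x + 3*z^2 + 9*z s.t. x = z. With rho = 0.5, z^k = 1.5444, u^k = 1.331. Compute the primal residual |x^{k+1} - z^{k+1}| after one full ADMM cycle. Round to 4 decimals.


ADMM iteration with rho = 0.5, z^k = 1.5444, u^k = 1.331
Step 1: x-update.
Minimize 6*x^2 + 3*x + (0.5/2)*(x - 1.5444 + 1.331)^2
FOC: (2*6 + 0.5)*x = -3 + 0.5*(1.5444 - 1.331)
x^{k+1} = -0.2315
Step 2: z-update.
Minimize 3*z^2 + 9*z + (0.5/2)*(-0.2315 - z + 1.331)^2
FOC: (2*3 + 0.5)*z = -9 + 0.5*(-0.2315 + 1.331)
z^{k+1} = -1.3
Step 3: u-update.
u^{k+1} = 1.331 - 0.2315 + 1.3 = 2.3996
Step 4: Primal residual = |-0.2315 + 1.3| = 1.0686


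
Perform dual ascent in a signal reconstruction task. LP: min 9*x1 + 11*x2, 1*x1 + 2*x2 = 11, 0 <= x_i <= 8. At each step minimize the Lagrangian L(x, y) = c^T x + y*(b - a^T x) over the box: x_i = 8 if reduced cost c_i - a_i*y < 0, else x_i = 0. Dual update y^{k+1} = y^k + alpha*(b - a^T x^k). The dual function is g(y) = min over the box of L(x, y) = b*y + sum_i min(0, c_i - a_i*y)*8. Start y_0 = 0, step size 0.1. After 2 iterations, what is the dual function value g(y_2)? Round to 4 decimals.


Dual ascent for LP: min 9*x1 + 11*x2, 1*x1 + 2*x2 = 11, 0 <= x_i <= 8
Step 1: y^k = 0.0, reduced costs: (9.0, 11.0)
  x^k = (0.0, 0.0), subgradient = b - a^T x = 11.0
  y^{k+1} = 0.0 + 0.1*11.0 = 1.1
Step 2: y^k = 1.1, reduced costs: (7.9, 8.8)
  x^k = (0.0, 0.0), subgradient = b - a^T x = 11.0
  y^{k+1} = 1.1 + 0.1*11.0 = 2.2
Dual objective at y_2 = 2.2: reduced costs (6.8, 6.6), box minimizer x = (0.0, 0.0)
g(y_2) = b*y + (c1 - a1*y)*x1 + (c2 - a2*y)*x2 = 11*2.2 + 6.8*0.0 + 6.6*0.0 = 24.2 + 0.0 + 0.0 = 24.2


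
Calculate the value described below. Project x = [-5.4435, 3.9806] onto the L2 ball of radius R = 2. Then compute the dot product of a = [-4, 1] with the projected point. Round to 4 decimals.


Step 1: Compute ||x|| (intermediates to 6 decimals).
||x|| = sqrt((-5.4435)^2 + 3.9806^2) = 6.743654
Step 2: Project.
Since ||x|| > R, scale = R/||x|| = 2/6.743654 = 0.296575, proj(x) = scale * x
proj(x) = [-1.614406, 1.180546]
Step 3: Dot product.
a^T * proj(x) = -4*(-1.614406) + 1*1.180546 = 7.6382


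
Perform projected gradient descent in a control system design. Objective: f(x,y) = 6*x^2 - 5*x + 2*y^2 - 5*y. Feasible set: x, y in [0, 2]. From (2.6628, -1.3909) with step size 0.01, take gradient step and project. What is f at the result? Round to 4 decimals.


Step 1: Compute gradient at (2.6628, -1.3909).
grad_x = 2*6*2.6628 - 5 = 26.9536
grad_y = 2*2*-1.3909 - 5 = -10.5636
Step 2: Gradient step.
x_raw = 2.6628 - 0.01*26.9536 = 2.3933
y_raw = -1.3909 - 0.01*-10.5636 = -1.2853
Step 3: Project onto [0, 2].
x_proj = clip(2.3933) = 2.0
y_proj = clip(-1.2853) = 0.0
Step 4: Evaluate f.
f(2.0, 0.0) = 14.0


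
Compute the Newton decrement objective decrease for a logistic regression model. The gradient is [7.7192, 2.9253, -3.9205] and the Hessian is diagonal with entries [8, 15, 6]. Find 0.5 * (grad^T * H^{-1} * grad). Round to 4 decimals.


Step 1: H is diagonal, so H^(-1) * g = [0.9649, 0.195, -0.6534].
Step 2: g^T H^(-1) g = sum_i g_i^2 / H_ii
  = (7.7192)^2/8 + (2.9253)^2/15 + (-3.9205)^2/6
  = 7.4483 + 0.5705 + 2.5617 = 10.5805
Step 3: Objective decrease = 0.5 * g^T H^(-1) g = 5.2902


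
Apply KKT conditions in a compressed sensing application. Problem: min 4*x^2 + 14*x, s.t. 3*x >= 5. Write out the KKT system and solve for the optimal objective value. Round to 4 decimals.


Step 1: Try lambda = 0 (constraint inactive).
x_unc = -14/(2*4) = -1.75
Check: 3*-1.75 = -5.25 < 5 -- violated!
Step 2: Constraint must be active: 3*x = 5
x* = 5/3 = 1.6667 (rounded; the exact value 5/3 is used below)
lambda = (2*4*(5/3) + 14)/3 = 9.1111
Step 3: Compute optimal value.
f(x*) = 4*(5/3)^2 + 14*(5/3) = 34.4444


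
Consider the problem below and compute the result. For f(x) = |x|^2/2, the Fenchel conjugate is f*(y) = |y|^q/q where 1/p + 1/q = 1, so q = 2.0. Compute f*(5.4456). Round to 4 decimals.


The conjugate exponent q satisfies 1/p + 1/q = 1.
p = 2, so q = 2/(2 - 1) = 2.0
|y|^q = 5.4456^2.0 = 29.6546
f*(5.4456) = 29.6546 / 2.0 = 14.8273


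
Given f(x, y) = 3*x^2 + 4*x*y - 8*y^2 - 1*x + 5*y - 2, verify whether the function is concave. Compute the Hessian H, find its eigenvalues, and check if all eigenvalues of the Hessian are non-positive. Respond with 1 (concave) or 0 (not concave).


The Hessian of f(x,y) = 3*x^2 + 4*x*y - 8*y^2 - 1*x + 5*y - 2 is:
H = [[6, 4], [4, -16]]
Trace = 6 - 16 = -10
Determinant = 6*-16 - (4)^2 = -112
Discriminant = (-10)^2 - 4*-112 = 548.0
Eigenvalues: lambda_1 = -16.7047, lambda_2 = 6.7047
The function is not concave.

0


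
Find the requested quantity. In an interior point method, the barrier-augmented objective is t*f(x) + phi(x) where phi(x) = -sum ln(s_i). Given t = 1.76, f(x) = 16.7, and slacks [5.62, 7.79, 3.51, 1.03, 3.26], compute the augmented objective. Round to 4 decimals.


Step 1: Compute log-barrier.
ln values: [1.7263, 2.0528, 1.2556, 0.0296, 1.1817]
phi = -(1.7263 + 2.0528 + 1.2556 + 0.0296 + 1.1817) = -6.2461
Step 2: Compute augmented objective.
t*f(x) = 1.76*16.7 = 29.392
Total = 29.392 - 6.2461 = 23.1459


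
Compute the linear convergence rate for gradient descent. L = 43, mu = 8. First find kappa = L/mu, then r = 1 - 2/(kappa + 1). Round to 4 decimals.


Step 1: Compute the condition number.
kappa = L/mu = 43/8 = 5.375
Step 2: Compute the convergence rate.
r = 1 - 2/(kappa + 1) = 1 - 2*mu/(L + mu) = (L - mu)/(L + mu) = 35/51 = 0.6863


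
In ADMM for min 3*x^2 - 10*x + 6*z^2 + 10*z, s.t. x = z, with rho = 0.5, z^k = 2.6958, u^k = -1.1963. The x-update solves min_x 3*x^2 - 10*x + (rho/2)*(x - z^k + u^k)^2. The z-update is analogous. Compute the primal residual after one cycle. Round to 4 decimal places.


ADMM iteration with rho = 0.5, z^k = 2.6958, u^k = -1.1963
Step 1: x-update.
Minimize 3*x^2 - 10*x + (0.5/2)*(x - 2.6958 - 1.1963)^2
FOC: (2*3 + 0.5)*x = 10 + 0.5*(2.6958 + 1.1963)
x^{k+1} = 1.8379
Step 2: z-update.
Minimize 6*z^2 + 10*z + (0.5/2)*(1.8379 - z - 1.1963)^2
FOC: (2*6 + 0.5)*z = -10 + 0.5*(1.8379 - 1.1963)
z^{k+1} = -0.7743
Step 3: u-update.
u^{k+1} = -1.1963 + 1.8379 + 0.7743 = 1.4159
Step 4: Primal residual = |1.8379 + 0.7743| = 2.6122


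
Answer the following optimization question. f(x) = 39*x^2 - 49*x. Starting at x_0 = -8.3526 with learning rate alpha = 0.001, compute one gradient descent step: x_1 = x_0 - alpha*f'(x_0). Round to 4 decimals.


We compute the gradient at x_0 and apply the update.
f'(x) = 78*x - 49
f'(-8.3526) = 78*-8.3526 - 49 = -700.5028
x_1 = -8.3526 - 0.001*-700.5028 = -7.6521


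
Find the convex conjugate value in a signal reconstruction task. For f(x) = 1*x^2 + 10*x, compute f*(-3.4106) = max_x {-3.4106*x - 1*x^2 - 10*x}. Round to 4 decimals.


f*(y) = sup_x {y*x - a*x^2 - b*x} = sup_x {(y-b)*x - a*x^2}
FOC: (y - b) - 2a*x = 0 => x* = (y - b)/(2a)
x* = (-3.4106 - 10)/(2*1) = -6.7053
f*(-3.4106) = (y-b)^2/(4a) = (-3.4106 - 10)^2/(4*1)
= 179.8442/4 = 44.961


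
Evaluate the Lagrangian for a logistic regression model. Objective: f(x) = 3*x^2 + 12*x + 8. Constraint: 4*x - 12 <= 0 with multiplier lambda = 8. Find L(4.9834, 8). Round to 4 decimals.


Step 1: Evaluate f(x).
f(4.9834) = 3*4.9834^2 + 12*4.9834 + 8 = 142.3036
Step 2: Evaluate g(x).
g(4.9834) = 4*4.9834 - 12 = 7.9336
Step 3: Compute Lagrangian.
L = 142.3036 + 8*7.9336 = 205.7724


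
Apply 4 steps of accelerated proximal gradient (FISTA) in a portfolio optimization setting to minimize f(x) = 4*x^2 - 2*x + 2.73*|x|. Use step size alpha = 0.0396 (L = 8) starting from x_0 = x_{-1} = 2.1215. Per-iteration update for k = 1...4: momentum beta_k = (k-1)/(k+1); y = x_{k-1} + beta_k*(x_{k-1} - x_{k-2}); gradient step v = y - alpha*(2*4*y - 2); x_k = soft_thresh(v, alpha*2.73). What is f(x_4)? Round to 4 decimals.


FISTA on f(x) = 4*x^2 - 2*x + 2.73*|x|
L = 8, alpha = 0.0396
Iteration 1: beta = 0.0, y = 2.1215 + 0.0*(2.1215 - 2.1215) = 2.1215
  grad(y) = 14.972, v = y - alpha*grad = 1.5286
  prox(v) = soft_thresh(1.5286, 0.1081) = 1.4205
Iteration 2: beta = 0.3333, y = 1.4205 + 0.3333*(1.4205 - 2.1215) = 1.1868
  grad(y) = 7.4947, v = y - alpha*grad = 0.89
  prox(v) = soft_thresh(0.89, 0.1081) = 0.7819
Iteration 3: beta = 0.5, y = 0.7819 + 0.5*(0.7819 - 1.4205) = 0.4627
  grad(y) = 1.7012, v = y - alpha*grad = 0.3953
  prox(v) = soft_thresh(0.3953, 0.1081) = 0.2872
Iteration 4: beta = 0.6, y = 0.2872 + 0.6*(0.2872 - 0.7819) = -0.0097
  grad(y) = -2.0774, v = y - alpha*grad = 0.0726
  prox(v) = soft_thresh(0.0726, 0.1081) = 0.0
f(x_4) = 4*0.0^2 - 2*0.0 + 2.73*|0.0| = 0.0


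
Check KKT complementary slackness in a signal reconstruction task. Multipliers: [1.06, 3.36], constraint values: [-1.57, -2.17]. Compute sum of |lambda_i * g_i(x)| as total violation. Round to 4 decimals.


KKT complementary slackness check:
lambda_1 * g_1 = 1.06 * -1.57 = -1.6642
lambda_2 * g_2 = 3.36 * -2.17 = -7.2912
Total violation = 1.6642 + 7.2912 = 8.9554


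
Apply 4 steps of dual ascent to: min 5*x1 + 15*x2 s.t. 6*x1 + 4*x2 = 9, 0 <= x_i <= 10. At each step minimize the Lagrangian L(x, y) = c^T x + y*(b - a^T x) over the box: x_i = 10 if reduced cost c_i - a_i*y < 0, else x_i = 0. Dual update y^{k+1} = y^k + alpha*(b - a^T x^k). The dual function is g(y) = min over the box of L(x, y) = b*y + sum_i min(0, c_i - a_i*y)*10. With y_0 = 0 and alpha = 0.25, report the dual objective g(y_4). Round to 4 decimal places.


Dual ascent for LP: min 5*x1 + 15*x2, 6*x1 + 4*x2 = 9, 0 <= x_i <= 10
Step 1: y^k = 0.0, reduced costs: (5.0, 15.0)
  x^k = (0.0, 0.0), subgradient = b - a^T x = 9.0
  y^{k+1} = 0.0 + 0.25*9.0 = 2.25
Step 2: y^k = 2.25, reduced costs: (-8.5, 6.0)
  x^k = (10.0, 0.0), subgradient = b - a^T x = -51.0
  y^{k+1} = 2.25 + 0.25*-51.0 = -10.5
Step 3: y^k = -10.5, reduced costs: (68.0, 57.0)
  x^k = (0.0, 0.0), subgradient = b - a^T x = 9.0
  y^{k+1} = -10.5 + 0.25*9.0 = -8.25
Step 4: y^k = -8.25, reduced costs: (54.5, 48.0)
  x^k = (0.0, 0.0), subgradient = b - a^T x = 9.0
  y^{k+1} = -8.25 + 0.25*9.0 = -6.0
Dual objective at y_4 = -6.0: reduced costs (41.0, 39.0), box minimizer x = (0.0, 0.0)
g(y_4) = b*y + (c1 - a1*y)*x1 + (c2 - a2*y)*x2 = 9*(-6.0) + 41.0*0.0 + 39.0*0.0 = -54.0 + 0.0 + 0.0 = -54.0


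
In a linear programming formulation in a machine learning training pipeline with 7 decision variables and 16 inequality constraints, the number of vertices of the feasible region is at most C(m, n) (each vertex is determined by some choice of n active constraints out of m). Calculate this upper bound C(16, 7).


Each vertex corresponds to some choice of n active constraints out of m, so the number of vertices is at most C(m, n) = m! / (n!(m-n)!).
m = 16, n = 7
Numerator: 16 * 15 * 14 * 13 * 12 * 11 * 10
Denominator: 7! = 5040
C(16, 7) = 11440


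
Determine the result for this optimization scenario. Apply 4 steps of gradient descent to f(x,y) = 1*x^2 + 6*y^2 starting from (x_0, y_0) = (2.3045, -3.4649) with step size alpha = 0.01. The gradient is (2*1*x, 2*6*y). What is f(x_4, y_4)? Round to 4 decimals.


Gradient descent on f(x,y) = 1*x^2 + 6*y^2.
Starting point: (2.3045, -3.4649), alpha = 0.01
Step 1: grad_x = 2*1*2.3045 = 4.609, grad_y = 2*6*-3.4649 = -41.5788
  x_1 = 2.3045 - 0.01*4.609 = 2.2584
  y_1 = -3.4649 - 0.01*-41.5788 = -3.0491
Step 2: grad_x = 2*1*2.2584 = 4.5168, grad_y = 2*6*-3.0491 = -36.5893
  x_2 = 2.2584 - 0.01*4.5168 = 2.2132
  y_2 = -3.0491 - 0.01*-36.5893 = -2.6832
Step 3: grad_x = 2*1*2.2132 = 4.4265, grad_y = 2*6*-2.6832 = -32.1986
  x_3 = 2.2132 - 0.01*4.4265 = 2.169
  y_3 = -2.6832 - 0.01*-32.1986 = -2.3612
Step 4: grad_x = 2*1*2.169 = 4.338, grad_y = 2*6*-2.3612 = -28.3348
  x_4 = 2.169 - 0.01*4.338 = 2.1256
  y_4 = -2.3612 - 0.01*-28.3348 = -2.0779
f(2.1256, -2.0779) = 1*2.1256^2 + 6*(-2.0779)^2 = 30.4238


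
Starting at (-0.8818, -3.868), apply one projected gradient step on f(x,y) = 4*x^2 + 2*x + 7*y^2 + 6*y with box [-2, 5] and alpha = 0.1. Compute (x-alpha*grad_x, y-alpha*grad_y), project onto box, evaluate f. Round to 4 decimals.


Step 1: Compute gradient at (-0.8818, -3.868).
grad_x = 2*4*-0.8818 + 2 = -5.0544
grad_y = 2*7*-3.868 + 6 = -48.152
Step 2: Gradient step.
x_raw = -0.8818 - 0.1*-5.0544 = -0.3764
y_raw = -3.868 - 0.1*-48.152 = 0.9472
Step 3: Project onto [-2, 5].
x_proj = clip(-0.3764) = -0.3764
y_proj = clip(0.9472) = 0.9472
Step 4: Evaluate f.
f(-0.3764, 0.9472) = 11.7774


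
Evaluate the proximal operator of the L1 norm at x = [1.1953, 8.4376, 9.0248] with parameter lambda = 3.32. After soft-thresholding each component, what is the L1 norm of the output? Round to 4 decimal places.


Soft-thresholding with lambda = 3.32:
prox(1.1953) = sign(1.1953)*max(|1.1953| - 3.32, 0) = 0.0
prox(8.4376) = sign(8.4376)*max(|8.4376| - 3.32, 0) = 5.1176
prox(9.0248) = sign(9.0248)*max(|9.0248| - 3.32, 0) = 5.7048
prox(x) = [0.0, 5.1176, 5.7048]
||prox(x)||_1 = 0.0 + 5.1176 + 5.7048 = 10.8224


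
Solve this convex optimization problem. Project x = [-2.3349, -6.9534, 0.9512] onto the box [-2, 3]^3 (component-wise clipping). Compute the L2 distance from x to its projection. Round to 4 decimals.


Project each component onto [-2, 3].
clip(-2.3349) = -2.0, clip(-6.9534) = -2.0, clip(0.9512) = 0.9512
Projection = [-2.0, -2.0, 0.9512]
Squared diffs: [0.1122, 24.5362, 0.0]
Distance = sqrt(24.6484) = 4.9647


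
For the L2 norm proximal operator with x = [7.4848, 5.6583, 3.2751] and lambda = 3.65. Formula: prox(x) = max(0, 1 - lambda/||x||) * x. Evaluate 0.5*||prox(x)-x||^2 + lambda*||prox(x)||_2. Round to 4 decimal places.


Step 1: Compute ||x||.
||x|| = 9.9381
Step 2: Compute scaling factor.
scale = max(0, 1 - 3.65/9.9381) = 0.6327
Step 3: prox(x) = [4.7358, 3.5801, 2.0722]
||prox(x)|| = 6.2881
Step 4: Proximal objective.
0.5*||prox-x||^2 = 6.6613
lambda*||prox|| = 22.9516
Total = 29.6126


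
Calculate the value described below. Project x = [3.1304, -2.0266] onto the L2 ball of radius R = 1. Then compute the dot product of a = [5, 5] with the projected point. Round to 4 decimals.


Step 1: Compute ||x|| (intermediates to 6 decimals).
||x|| = sqrt(3.1304^2 + (-2.0266)^2) = 3.729144
Step 2: Project.
Since ||x|| > R, scale = R/||x|| = 1/3.729144 = 0.268158, proj(x) = scale * x
proj(x) = [0.839442, -0.543449]
Step 3: Dot product.
a^T * proj(x) = 5*0.839442 + 5*(-0.543449) = 1.48


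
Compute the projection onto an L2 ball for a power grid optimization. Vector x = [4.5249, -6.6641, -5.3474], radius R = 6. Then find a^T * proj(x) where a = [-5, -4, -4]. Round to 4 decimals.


Step 1: Compute ||x|| (intermediates to 6 decimals).
||x|| = sqrt(4.5249^2 + (-6.6641)^2 + (-5.3474)^2) = 9.668487
Step 2: Project.
Since ||x|| > R, scale = R/||x|| = 6/9.668487 = 0.620573, proj(x) = scale * x
proj(x) = [2.808031, -4.135561, -3.318452]
Step 3: Dot product.
a^T * proj(x) = -5*2.808031 - 4*(-4.135561) - 4*(-3.318452) = 15.7759


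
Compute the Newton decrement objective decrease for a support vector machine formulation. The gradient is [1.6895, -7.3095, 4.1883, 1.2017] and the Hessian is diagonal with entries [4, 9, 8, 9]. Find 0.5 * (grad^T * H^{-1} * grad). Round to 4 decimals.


Step 1: H is diagonal, so H^(-1) * g = [0.4224, -0.8122, 0.5235, 0.1335].
Step 2: g^T H^(-1) g = sum_i g_i^2 / H_ii
  = (1.6895)^2/4 + (-7.3095)^2/9 + (4.1883)^2/8 + (1.2017)^2/9
  = 0.7136 + 5.9365 + 2.1927 + 0.1605 = 9.0033
Step 3: Objective decrease = 0.5 * g^T H^(-1) g = 4.5017


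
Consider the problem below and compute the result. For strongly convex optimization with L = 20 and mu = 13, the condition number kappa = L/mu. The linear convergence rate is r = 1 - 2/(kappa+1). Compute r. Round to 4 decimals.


Step 1: Compute the condition number.
kappa = L/mu = 20/13 = 1.5385
Step 2: Compute the convergence rate.
r = 1 - 2/(kappa + 1) = 1 - 2*mu/(L + mu) = (L - mu)/(L + mu) = 7/33 = 0.2121


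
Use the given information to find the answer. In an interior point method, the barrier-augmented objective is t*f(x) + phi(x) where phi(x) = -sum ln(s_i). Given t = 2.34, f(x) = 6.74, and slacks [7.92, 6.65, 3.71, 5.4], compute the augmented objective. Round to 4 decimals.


Step 1: Compute log-barrier.
ln values: [2.0694, 1.8946, 1.311, 1.6864]
phi = -(2.0694 + 1.8946 + 1.311 + 1.6864) = -6.9614
Step 2: Compute augmented objective.
t*f(x) = 2.34*6.74 = 15.7716
Total = 15.7716 - 6.9614 = 8.8102


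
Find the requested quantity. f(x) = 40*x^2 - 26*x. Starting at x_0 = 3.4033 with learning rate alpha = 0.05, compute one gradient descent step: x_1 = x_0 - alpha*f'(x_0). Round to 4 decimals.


We compute the gradient at x_0 and apply the update.
f'(x) = 80*x - 26
f'(3.4033) = 80*3.4033 - 26 = 246.264
x_1 = 3.4033 - 0.05*246.264 = -8.9099


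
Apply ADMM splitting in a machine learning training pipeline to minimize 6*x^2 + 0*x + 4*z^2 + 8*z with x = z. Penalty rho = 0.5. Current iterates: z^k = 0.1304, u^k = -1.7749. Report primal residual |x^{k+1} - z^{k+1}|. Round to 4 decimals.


ADMM iteration with rho = 0.5, z^k = 0.1304, u^k = -1.7749
Step 1: x-update.
Minimize 6*x^2 + 0*x + (0.5/2)*(x - 0.1304 - 1.7749)^2
FOC: (2*6 + 0.5)*x = 0 + 0.5*(0.1304 + 1.7749)
x^{k+1} = 0.0762
Step 2: z-update.
Minimize 4*z^2 + 8*z + (0.5/2)*(0.0762 - z - 1.7749)^2
FOC: (2*4 + 0.5)*z = -8 + 0.5*(0.0762 - 1.7749)
z^{k+1} = -1.0411
Step 3: u-update.
u^{k+1} = -1.7749 + 0.0762 + 1.0411 = -0.6576
Step 4: Primal residual = |0.0762 + 1.0411| = 1.1173


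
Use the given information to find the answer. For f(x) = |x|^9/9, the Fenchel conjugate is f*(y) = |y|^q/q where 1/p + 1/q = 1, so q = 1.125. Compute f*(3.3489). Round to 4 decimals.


The conjugate exponent q satisfies 1/p + 1/q = 1.
p = 9, so q = 9/(9 - 1) = 1.125
|y|^q = 3.3489^1.125 = 3.8951
f*(3.3489) = 3.8951 / 1.125 = 3.4623


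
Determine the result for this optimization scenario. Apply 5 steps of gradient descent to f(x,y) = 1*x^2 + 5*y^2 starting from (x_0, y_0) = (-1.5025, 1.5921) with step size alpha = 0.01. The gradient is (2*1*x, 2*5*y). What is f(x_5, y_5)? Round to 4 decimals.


Gradient descent on f(x,y) = 1*x^2 + 5*y^2.
Starting point: (-1.5025, 1.5921), alpha = 0.01
Step 1: grad_x = 2*1*-1.5025 = -3.005, grad_y = 2*5*1.5921 = 15.921
  x_1 = -1.5025 - 0.01*-3.005 = -1.4725
  y_1 = 1.5921 - 0.01*15.921 = 1.4329
Step 2: grad_x = 2*1*-1.4725 = -2.9449, grad_y = 2*5*1.4329 = 14.3289
  x_2 = -1.4725 - 0.01*-2.9449 = -1.443
  y_2 = 1.4329 - 0.01*14.3289 = 1.2896
Step 3: grad_x = 2*1*-1.443 = -2.886, grad_y = 2*5*1.2896 = 12.896
  x_3 = -1.443 - 0.01*-2.886 = -1.4141
  y_3 = 1.2896 - 0.01*12.896 = 1.1606
Step 4: grad_x = 2*1*-1.4141 = -2.8283, grad_y = 2*5*1.1606 = 11.6064
  x_4 = -1.4141 - 0.01*-2.8283 = -1.3859
  y_4 = 1.1606 - 0.01*11.6064 = 1.0446
Step 5: grad_x = 2*1*-1.3859 = -2.7717, grad_y = 2*5*1.0446 = 10.4458
  x_5 = -1.3859 - 0.01*-2.7717 = -1.3581
  y_5 = 1.0446 - 0.01*10.4458 = 0.9401
f(-1.3581, 0.9401) = 1*(-1.3581)^2 + 5*0.9401^2 = 6.2637


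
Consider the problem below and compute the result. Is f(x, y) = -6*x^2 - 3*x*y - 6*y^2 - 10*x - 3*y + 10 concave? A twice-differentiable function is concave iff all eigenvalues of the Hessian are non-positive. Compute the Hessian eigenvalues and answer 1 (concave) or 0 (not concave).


The Hessian of f(x,y) = -6*x^2 - 3*x*y - 6*y^2 - 10*x - 3*y + 10 is:
H = [[-12, -3], [-3, -12]]
Trace = -12 - 12 = -24
Determinant = -12*-12 - (-3)^2 = 135
Discriminant = (-24)^2 - 4*135 = 36.0
Eigenvalues: lambda_1 = -15.0, lambda_2 = -9.0
The function is concave.

1


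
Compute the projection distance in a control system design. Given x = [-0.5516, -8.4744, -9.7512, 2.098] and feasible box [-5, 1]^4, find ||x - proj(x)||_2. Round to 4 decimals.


Project each component onto [-5, 1].
clip(-0.5516) = -0.5516, clip(-8.4744) = -5.0, clip(-9.7512) = -5.0, clip(2.098) = 1.0
Projection = [-0.5516, -5.0, -5.0, 1.0]
Squared diffs: [0.0, 12.0715, 22.5739, 1.2056]
Distance = sqrt(35.851) = 5.9876


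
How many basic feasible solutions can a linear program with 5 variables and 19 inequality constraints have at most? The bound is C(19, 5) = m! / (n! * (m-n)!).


Each vertex corresponds to some choice of n active constraints out of m, so the number of vertices is at most C(m, n) = m! / (n!(m-n)!).
m = 19, n = 5
Numerator: 19 * 18 * 17 * 16 * 15
Denominator: 5! = 120
C(19, 5) = 11628


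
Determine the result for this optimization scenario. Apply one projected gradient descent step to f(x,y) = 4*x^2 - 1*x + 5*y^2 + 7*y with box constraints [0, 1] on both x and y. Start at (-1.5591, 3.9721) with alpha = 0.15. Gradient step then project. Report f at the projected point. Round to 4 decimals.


Step 1: Compute gradient at (-1.5591, 3.9721).
grad_x = 2*4*-1.5591 - 1 = -13.4728
grad_y = 2*5*3.9721 + 7 = 46.721
Step 2: Gradient step.
x_raw = -1.5591 - 0.15*-13.4728 = 0.4618
y_raw = 3.9721 - 0.15*46.721 = -3.0361
Step 3: Project onto [0, 1].
x_proj = clip(0.4618) = 0.4618
y_proj = clip(-3.0361) = 0.0
Step 4: Evaluate f.
f(0.4618, 0.0) = 0.3913


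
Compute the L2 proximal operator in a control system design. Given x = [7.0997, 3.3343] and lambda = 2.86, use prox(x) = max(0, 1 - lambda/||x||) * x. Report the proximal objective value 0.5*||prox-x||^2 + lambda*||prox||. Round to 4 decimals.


Step 1: Compute ||x||.
||x|| = 7.8437
Step 2: Compute scaling factor.
scale = max(0, 1 - 2.86/7.8437) = 0.6354
Step 3: prox(x) = [4.511, 2.1185]
||prox(x)|| = 4.9837
Step 4: Proximal objective.
0.5*||prox-x||^2 = 4.0898
lambda*||prox|| = 14.2534
Total = 18.3431


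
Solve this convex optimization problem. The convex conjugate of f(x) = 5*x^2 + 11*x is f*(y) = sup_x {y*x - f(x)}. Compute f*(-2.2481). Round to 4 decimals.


f*(y) = sup_x {y*x - a*x^2 - b*x} = sup_x {(y-b)*x - a*x^2}
FOC: (y - b) - 2a*x = 0 => x* = (y - b)/(2a)
x* = (-2.2481 - 11)/(2*5) = -1.3248
f*(-2.2481) = (y-b)^2/(4a) = (-2.2481 - 11)^2/(4*5)
= 175.5122/20 = 8.7756


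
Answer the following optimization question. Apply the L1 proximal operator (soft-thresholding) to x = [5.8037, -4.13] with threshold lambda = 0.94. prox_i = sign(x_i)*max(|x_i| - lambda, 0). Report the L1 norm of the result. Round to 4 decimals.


Soft-thresholding with lambda = 0.94:
prox(5.8037) = sign(5.8037)*max(|5.8037| - 0.94, 0) = 4.8637
prox(-4.13) = sign(-4.13)*max(|-4.13| - 0.94, 0) = -3.19
prox(x) = [4.8637, -3.19]
||prox(x)||_1 = 4.8637 + 3.19 = 8.0537


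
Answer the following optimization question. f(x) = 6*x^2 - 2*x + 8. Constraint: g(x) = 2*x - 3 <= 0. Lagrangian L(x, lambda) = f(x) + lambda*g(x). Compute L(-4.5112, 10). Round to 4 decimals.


Step 1: Evaluate f(x).
f(-4.5112) = 6*(-4.5112)^2 - 2*(-4.5112) + 8 = 139.128
Step 2: Evaluate g(x).
g(-4.5112) = 2*-4.5112 - 3 = -12.0224
Step 3: Compute Lagrangian.
L = 139.128 + 10*-12.0224 = 18.904


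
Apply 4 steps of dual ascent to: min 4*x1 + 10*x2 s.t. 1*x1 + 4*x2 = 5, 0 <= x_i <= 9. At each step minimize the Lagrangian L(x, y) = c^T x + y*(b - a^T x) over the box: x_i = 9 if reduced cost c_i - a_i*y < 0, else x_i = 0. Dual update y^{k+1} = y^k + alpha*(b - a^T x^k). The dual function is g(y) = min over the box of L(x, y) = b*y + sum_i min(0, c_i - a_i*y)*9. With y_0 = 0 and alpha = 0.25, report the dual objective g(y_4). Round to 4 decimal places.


Dual ascent for LP: min 4*x1 + 10*x2, 1*x1 + 4*x2 = 5, 0 <= x_i <= 9
Step 1: y^k = 0.0, reduced costs: (4.0, 10.0)
  x^k = (0.0, 0.0), subgradient = b - a^T x = 5.0
  y^{k+1} = 0.0 + 0.25*5.0 = 1.25
Step 2: y^k = 1.25, reduced costs: (2.75, 5.0)
  x^k = (0.0, 0.0), subgradient = b - a^T x = 5.0
  y^{k+1} = 1.25 + 0.25*5.0 = 2.5
Step 3: y^k = 2.5, reduced costs: (1.5, 0.0)
  x^k = (0.0, 0.0), subgradient = b - a^T x = 5.0
  y^{k+1} = 2.5 + 0.25*5.0 = 3.75
Step 4: y^k = 3.75, reduced costs: (0.25, -5.0)
  x^k = (0.0, 9.0), subgradient = b - a^T x = -31.0
  y^{k+1} = 3.75 + 0.25*-31.0 = -4.0
Dual objective at y_4 = -4.0: reduced costs (8.0, 26.0), box minimizer x = (0.0, 0.0)
g(y_4) = b*y + (c1 - a1*y)*x1 + (c2 - a2*y)*x2 = 5*(-4.0) + 8.0*0.0 + 26.0*0.0 = -20.0 + 0.0 + 0.0 = -20.0
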